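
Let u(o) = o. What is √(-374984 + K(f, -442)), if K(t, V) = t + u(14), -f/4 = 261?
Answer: I*√376014 ≈ 613.2*I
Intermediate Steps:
f = -1044 (f = -4*261 = -1044)
K(t, V) = 14 + t (K(t, V) = t + 14 = 14 + t)
√(-374984 + K(f, -442)) = √(-374984 + (14 - 1044)) = √(-374984 - 1030) = √(-376014) = I*√376014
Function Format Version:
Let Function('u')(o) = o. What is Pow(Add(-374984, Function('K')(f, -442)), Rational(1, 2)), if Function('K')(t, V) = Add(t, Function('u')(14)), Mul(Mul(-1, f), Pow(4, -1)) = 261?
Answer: Mul(I, Pow(376014, Rational(1, 2))) ≈ Mul(613.20, I)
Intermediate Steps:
f = -1044 (f = Mul(-4, 261) = -1044)
Function('K')(t, V) = Add(14, t) (Function('K')(t, V) = Add(t, 14) = Add(14, t))
Pow(Add(-374984, Function('K')(f, -442)), Rational(1, 2)) = Pow(Add(-374984, Add(14, -1044)), Rational(1, 2)) = Pow(Add(-374984, -1030), Rational(1, 2)) = Pow(-376014, Rational(1, 2)) = Mul(I, Pow(376014, Rational(1, 2)))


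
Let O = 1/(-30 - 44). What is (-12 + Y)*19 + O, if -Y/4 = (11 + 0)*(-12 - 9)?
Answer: 1282271/74 ≈ 17328.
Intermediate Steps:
Y = 924 (Y = -4*(11 + 0)*(-12 - 9) = -44*(-21) = -4*(-231) = 924)
O = -1/74 (O = 1/(-74) = -1/74 ≈ -0.013514)
(-12 + Y)*19 + O = (-12 + 924)*19 - 1/74 = 912*19 - 1/74 = 17328 - 1/74 = 1282271/74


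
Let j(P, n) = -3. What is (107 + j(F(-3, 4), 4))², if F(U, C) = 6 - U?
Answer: 10816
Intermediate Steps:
(107 + j(F(-3, 4), 4))² = (107 - 3)² = 104² = 10816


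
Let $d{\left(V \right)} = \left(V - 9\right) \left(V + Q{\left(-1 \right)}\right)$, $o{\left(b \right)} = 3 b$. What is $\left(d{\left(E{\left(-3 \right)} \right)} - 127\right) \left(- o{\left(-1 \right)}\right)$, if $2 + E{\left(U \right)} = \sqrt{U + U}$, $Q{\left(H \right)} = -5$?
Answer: $-168 - 54 i \sqrt{6} \approx -168.0 - 132.27 i$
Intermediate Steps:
$E{\left(U \right)} = -2 + \sqrt{2} \sqrt{U}$ ($E{\left(U \right)} = -2 + \sqrt{U + U} = -2 + \sqrt{2 U} = -2 + \sqrt{2} \sqrt{U}$)
$d{\left(V \right)} = \left(-9 + V\right) \left(-5 + V\right)$ ($d{\left(V \right)} = \left(V - 9\right) \left(V - 5\right) = \left(-9 + V\right) \left(-5 + V\right)$)
$\left(d{\left(E{\left(-3 \right)} \right)} - 127\right) \left(- o{\left(-1 \right)}\right) = \left(\left(45 + \left(-2 + \sqrt{2} \sqrt{-3}\right)^{2} - 14 \left(-2 + \sqrt{2} \sqrt{-3}\right)\right) - 127\right) \left(- 3 \left(-1\right)\right) = \left(\left(45 + \left(-2 + \sqrt{2} i \sqrt{3}\right)^{2} - 14 \left(-2 + \sqrt{2} i \sqrt{3}\right)\right) - 127\right) \left(\left(-1\right) \left(-3\right)\right) = \left(\left(45 + \left(-2 + i \sqrt{6}\right)^{2} - 14 \left(-2 + i \sqrt{6}\right)\right) - 127\right) 3 = \left(\left(45 + \left(-2 + i \sqrt{6}\right)^{2} + \left(28 - 14 i \sqrt{6}\right)\right) - 127\right) 3 = \left(\left(73 + \left(-2 + i \sqrt{6}\right)^{2} - 14 i \sqrt{6}\right) - 127\right) 3 = \left(-54 + \left(-2 + i \sqrt{6}\right)^{2} - 14 i \sqrt{6}\right) 3 = -162 + 3 \left(-2 + i \sqrt{6}\right)^{2} - 42 i \sqrt{6}$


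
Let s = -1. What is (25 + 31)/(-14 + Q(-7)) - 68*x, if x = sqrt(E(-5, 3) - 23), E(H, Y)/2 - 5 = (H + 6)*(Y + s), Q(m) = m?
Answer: -8/3 - 204*I ≈ -2.6667 - 204.0*I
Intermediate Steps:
E(H, Y) = 10 + 2*(-1 + Y)*(6 + H) (E(H, Y) = 10 + 2*((H + 6)*(Y - 1)) = 10 + 2*((6 + H)*(-1 + Y)) = 10 + 2*((-1 + Y)*(6 + H)) = 10 + 2*(-1 + Y)*(6 + H))
x = 3*I (x = sqrt((-2 - 2*(-5) + 12*3 + 2*(-5)*3) - 23) = sqrt((-2 + 10 + 36 - 30) - 23) = sqrt(14 - 23) = sqrt(-9) = 3*I ≈ 3.0*I)
(25 + 31)/(-14 + Q(-7)) - 68*x = (25 + 31)/(-14 - 7) - 204*I = 56/(-21) - 204*I = 56*(-1/21) - 204*I = -8/3 - 204*I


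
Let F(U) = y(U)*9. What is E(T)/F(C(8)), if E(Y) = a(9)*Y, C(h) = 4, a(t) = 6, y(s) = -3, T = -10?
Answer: 20/9 ≈ 2.2222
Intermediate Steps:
F(U) = -27 (F(U) = -3*9 = -27)
E(Y) = 6*Y
E(T)/F(C(8)) = (6*(-10))/(-27) = -60*(-1/27) = 20/9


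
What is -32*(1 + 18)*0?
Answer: 0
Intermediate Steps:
-32*(1 + 18)*0 = -32*19*0 = -608*0 = 0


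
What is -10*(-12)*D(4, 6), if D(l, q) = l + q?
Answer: 1200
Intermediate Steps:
-10*(-12)*D(4, 6) = -10*(-12)*(4 + 6) = -(-120)*10 = -1*(-1200) = 1200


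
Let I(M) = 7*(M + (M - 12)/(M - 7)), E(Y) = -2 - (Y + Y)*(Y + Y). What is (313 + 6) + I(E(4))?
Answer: -9893/73 ≈ -135.52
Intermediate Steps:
E(Y) = -2 - 4*Y² (E(Y) = -2 - 2*Y*2*Y = -2 - 4*Y²)
I(M) = 7*M + 7*(-12 + M)/(-7 + M) (I(M) = 7*(M + (-12 + M)/(-7 + M)) = 7*M + 7*(-12 + M)/(-7 + M))
(313 + 6) + I(E(4)) = (313 + 6) + 7*(-12 + (-2 - 4*4²)² - 6*(-2 - 4*4²))/(-7 + (-2 - 4*4²)) = 319 + 7*(-12 + (-2 - 4*16)² - 6*(-2 - 4*16))/(-7 + (-2 - 4*16)) = 319 + 7*(-12 + (-2 - 64)² - 6*(-2 - 64))/(-7 + (-2 - 64)) = 319 + 7*(-12 + (-66)² - 6*(-66))/(-7 - 66) = 319 + 7*(-12 + 4356 + 396)/(-73) = 319 + 7*(-1/73)*4740 = 319 - 33180/73 = -9893/73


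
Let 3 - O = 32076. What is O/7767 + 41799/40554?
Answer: -36149467/11666034 ≈ -3.0987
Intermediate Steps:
O = -32073 (O = 3 - 1*32076 = 3 - 32076 = -32073)
O/7767 + 41799/40554 = -32073/7767 + 41799/40554 = -32073*1/7767 + 41799*(1/40554) = -10691/2589 + 13933/13518 = -36149467/11666034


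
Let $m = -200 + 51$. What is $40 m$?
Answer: $-5960$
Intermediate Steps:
$m = -149$
$40 m = 40 \left(-149\right) = -5960$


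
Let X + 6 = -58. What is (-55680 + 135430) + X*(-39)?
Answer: 82246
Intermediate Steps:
X = -64 (X = -6 - 58 = -64)
(-55680 + 135430) + X*(-39) = (-55680 + 135430) - 64*(-39) = 79750 + 2496 = 82246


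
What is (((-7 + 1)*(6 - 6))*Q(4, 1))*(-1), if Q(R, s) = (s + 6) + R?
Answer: 0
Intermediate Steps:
Q(R, s) = 6 + R + s (Q(R, s) = (6 + s) + R = 6 + R + s)
(((-7 + 1)*(6 - 6))*Q(4, 1))*(-1) = (((-7 + 1)*(6 - 6))*(6 + 4 + 1))*(-1) = (-6*0*11)*(-1) = (0*11)*(-1) = 0*(-1) = 0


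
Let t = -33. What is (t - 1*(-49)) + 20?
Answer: 36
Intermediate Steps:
(t - 1*(-49)) + 20 = (-33 - 1*(-49)) + 20 = (-33 + 49) + 20 = 16 + 20 = 36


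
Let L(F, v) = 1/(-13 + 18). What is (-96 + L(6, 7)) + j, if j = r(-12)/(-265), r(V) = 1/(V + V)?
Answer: -609287/6360 ≈ -95.800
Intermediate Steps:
r(V) = 1/(2*V)
L(F, v) = ⅕ (L(F, v) = 1/5 = ⅕)
j = 1/6360 (j = ((½)/(-12))/(-265) = ((½)*(-1/12))*(-1/265) = -1/24*(-1/265) = 1/6360 ≈ 0.00015723)
(-96 + L(6, 7)) + j = (-96 + ⅕) + 1/6360 = -479/5 + 1/6360 = -609287/6360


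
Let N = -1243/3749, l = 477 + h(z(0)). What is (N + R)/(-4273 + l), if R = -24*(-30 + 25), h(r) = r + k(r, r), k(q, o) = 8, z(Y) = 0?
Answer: -448637/14201212 ≈ -0.031591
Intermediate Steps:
h(r) = 8 + r (h(r) = r + 8 = 8 + r)
l = 485 (l = 477 + (8 + 0) = 477 + 8 = 485)
N = -1243/3749 (N = -1243*1/3749 = -1243/3749 ≈ -0.33155)
R = 120 (R = -24*(-5) = 120)
(N + R)/(-4273 + l) = (-1243/3749 + 120)/(-4273 + 485) = (448637/3749)/(-3788) = (448637/3749)*(-1/3788) = -448637/14201212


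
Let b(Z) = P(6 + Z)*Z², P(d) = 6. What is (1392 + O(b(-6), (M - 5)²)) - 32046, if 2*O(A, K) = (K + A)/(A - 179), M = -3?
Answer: -1134058/37 ≈ -30650.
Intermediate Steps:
b(Z) = 6*Z²
O(A, K) = (A + K)/(2*(-179 + A)) (O(A, K) = ((K + A)/(A - 179))/2 = ((A + K)/(-179 + A))/2 = (A + K)/(2*(-179 + A)))
(1392 + O(b(-6), (M - 5)²)) - 32046 = (1392 + (6*(-6)² + (-3 - 5)²)/(2*(-179 + 6*(-6)²))) - 32046 = (1392 + (6*36 + (-8)²)/(2*(-179 + 6*36))) - 32046 = (1392 + (216 + 64)/(2*(-179 + 216))) - 32046 = (1392 + (½)*280/37) - 32046 = (1392 + (½)*(1/37)*280) - 32046 = (1392 + 140/37) - 32046 = 51644/37 - 32046 = -1134058/37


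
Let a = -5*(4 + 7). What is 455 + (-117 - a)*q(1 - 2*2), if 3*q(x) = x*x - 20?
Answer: 2047/3 ≈ 682.33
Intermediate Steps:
a = -55 (a = -5*11 = -55)
q(x) = -20/3 + x**2/3 (q(x) = (x*x - 20)/3 = (x**2 - 20)/3 = (-20 + x**2)/3 = -20/3 + x**2/3)
455 + (-117 - a)*q(1 - 2*2) = 455 + (-117 - 1*(-55))*(-20/3 + (1 - 2*2)**2/3) = 455 + (-117 + 55)*(-20/3 + (1 - 4)**2/3) = 455 - 62*(-20/3 + (1/3)*(-3)**2) = 455 - 62*(-20/3 + (1/3)*9) = 455 - 62*(-20/3 + 3) = 455 - 62*(-11/3) = 455 + 682/3 = 2047/3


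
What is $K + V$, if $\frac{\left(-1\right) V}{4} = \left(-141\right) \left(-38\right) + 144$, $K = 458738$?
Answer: $436730$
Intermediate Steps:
$V = -22008$ ($V = - 4 \left(\left(-141\right) \left(-38\right) + 144\right) = - 4 \left(5358 + 144\right) = \left(-4\right) 5502 = -22008$)
$K + V = 458738 - 22008 = 436730$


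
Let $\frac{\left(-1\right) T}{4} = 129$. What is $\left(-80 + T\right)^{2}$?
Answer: $355216$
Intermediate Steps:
$T = -516$ ($T = \left(-4\right) 129 = -516$)
$\left(-80 + T\right)^{2} = \left(-80 - 516\right)^{2} = \left(-596\right)^{2} = 355216$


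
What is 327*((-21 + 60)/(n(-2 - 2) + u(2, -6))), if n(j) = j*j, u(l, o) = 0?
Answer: 12753/16 ≈ 797.06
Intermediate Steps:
n(j) = j²
327*((-21 + 60)/(n(-2 - 2) + u(2, -6))) = 327*((-21 + 60)/((-2 - 2)² + 0)) = 327*(39/((-4)² + 0)) = 327*(39/(16 + 0)) = 327*(39/16) = 12753/16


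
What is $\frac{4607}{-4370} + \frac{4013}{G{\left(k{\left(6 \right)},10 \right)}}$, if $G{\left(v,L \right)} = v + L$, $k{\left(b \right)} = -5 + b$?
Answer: $\frac{17486133}{48070} \approx 363.76$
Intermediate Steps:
$G{\left(v,L \right)} = L + v$
$\frac{4607}{-4370} + \frac{4013}{G{\left(k{\left(6 \right)},10 \right)}} = \frac{4607}{-4370} + \frac{4013}{10 + \left(-5 + 6\right)} = 4607 \left(- \frac{1}{4370}\right) + \frac{4013}{10 + 1} = - \frac{4607}{4370} + \frac{4013}{11} = \frac{17486133}{48070}$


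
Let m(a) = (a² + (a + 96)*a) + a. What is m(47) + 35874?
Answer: 44851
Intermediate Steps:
m(a) = a + a² + a*(96 + a) (m(a) = (a² + (96 + a)*a) + a = (a² + a*(96 + a)) + a = a + a² + a*(96 + a))
m(47) + 35874 = 47*(97 + 2*47) + 35874 = 47*(97 + 94) + 35874 = 47*191 + 35874 = 8977 + 35874 = 44851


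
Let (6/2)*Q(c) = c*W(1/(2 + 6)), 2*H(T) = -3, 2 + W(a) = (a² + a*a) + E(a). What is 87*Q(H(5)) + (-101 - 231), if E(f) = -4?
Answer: -4631/64 ≈ -72.359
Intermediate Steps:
W(a) = -6 + 2*a² (W(a) = -2 + ((a² + a*a) - 4) = -2 + ((a² + a²) - 4) = -2 + (2*a² - 4) = -2 + (-4 + 2*a²) = -6 + 2*a²)
H(T) = -3/2 (H(T) = (½)*(-3) = -3/2)
Q(c) = -191*c/96 (Q(c) = (c*(-6 + 2*(1/(2 + 6))²))/3 = (c*(-6 + 2*(1/8)²))/3 = (c*(-6 + 2*(⅛)²))/3 = (c*(-6 + 2*(1/64)))/3 = (c*(-6 + 1/32))/3 = (c*(-191/32))/3 = (-191*c/32)/3 = -191*c/96)
87*Q(H(5)) + (-101 - 231) = 87*(-191/96*(-3/2)) + (-101 - 231) = 87*(191/64) - 332 = 16617/64 - 332 = -4631/64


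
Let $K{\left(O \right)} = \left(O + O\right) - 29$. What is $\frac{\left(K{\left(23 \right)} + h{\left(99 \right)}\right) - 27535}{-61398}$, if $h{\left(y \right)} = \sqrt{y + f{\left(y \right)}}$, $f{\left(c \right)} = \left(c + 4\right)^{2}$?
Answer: $\frac{13759}{30699} - \frac{\sqrt{2677}}{30699} \approx 0.44651$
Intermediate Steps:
$f{\left(c \right)} = \left(4 + c\right)^{2}$
$K{\left(O \right)} = -29 + 2 O$ ($K{\left(O \right)} = 2 O - 29 = -29 + 2 O$)
$h{\left(y \right)} = \sqrt{y + \left(4 + y\right)^{2}}$
$\frac{\left(K{\left(23 \right)} + h{\left(99 \right)}\right) - 27535}{-61398} = \frac{\left(\left(-29 + 2 \cdot 23\right) + \sqrt{99 + \left(4 + 99\right)^{2}}\right) - 27535}{-61398} = \left(\left(\left(-29 + 46\right) + \sqrt{99 + 103^{2}}\right) - 27535\right) \left(- \frac{1}{61398}\right) = \left(\left(17 + \sqrt{99 + 10609}\right) - 27535\right) \left(- \frac{1}{61398}\right) = \left(\left(17 + \sqrt{10708}\right) - 27535\right) \left(- \frac{1}{61398}\right) = \left(\left(17 + 2 \sqrt{2677}\right) - 27535\right) \left(- \frac{1}{61398}\right) = \left(-27518 + 2 \sqrt{2677}\right) \left(- \frac{1}{61398}\right) = \frac{13759}{30699} - \frac{\sqrt{2677}}{30699}$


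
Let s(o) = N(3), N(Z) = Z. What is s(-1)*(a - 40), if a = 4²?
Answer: -72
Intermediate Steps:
s(o) = 3
a = 16
s(-1)*(a - 40) = 3*(16 - 40) = 3*(-24) = -72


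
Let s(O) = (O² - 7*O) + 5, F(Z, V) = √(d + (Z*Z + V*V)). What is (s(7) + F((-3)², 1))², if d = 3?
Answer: (5 + √85)² ≈ 202.20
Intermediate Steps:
F(Z, V) = √(3 + V² + Z²) (F(Z, V) = √(3 + (Z*Z + V*V)) = √(3 + (Z² + V²)) = √(3 + (V² + Z²)) = √(3 + V² + Z²))
s(O) = 5 + O² - 7*O
(s(7) + F((-3)², 1))² = ((5 + 7² - 7*7) + √(3 + 1² + ((-3)²)²))² = ((5 + 49 - 49) + √(3 + 1 + 9²))² = (5 + √(3 + 1 + 81))² = (5 + √85)²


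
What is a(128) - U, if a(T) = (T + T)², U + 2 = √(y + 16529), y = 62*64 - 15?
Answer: 65538 - 7*√418 ≈ 65395.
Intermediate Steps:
y = 3953 (y = 3968 - 15 = 3953)
U = -2 + 7*√418 (U = -2 + √(3953 + 16529) = -2 + √20482 = -2 + 7*√418 ≈ 141.12)
a(T) = 4*T² (a(T) = (2*T)² = 4*T²)
a(128) - U = 4*128² - (-2 + 7*√418) = 4*16384 + (2 - 7*√418) = 65536 + (2 - 7*√418) = 65538 - 7*√418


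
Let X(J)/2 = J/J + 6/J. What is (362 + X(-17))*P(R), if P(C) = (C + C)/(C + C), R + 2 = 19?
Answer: 6176/17 ≈ 363.29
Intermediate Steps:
R = 17 (R = -2 + 19 = 17)
P(C) = 1 (P(C) = (2*C)/((2*C)) = (2*C)*(1/(2*C)) = 1)
X(J) = 2 + 12/J (X(J) = 2*(J/J + 6/J) = 2*(1 + 6/J) = 2 + 12/J)
(362 + X(-17))*P(R) = (362 + (2 + 12/(-17)))*1 = (362 + (2 + 12*(-1/17)))*1 = (362 + (2 - 12/17))*1 = (362 + 22/17)*1 = (6176/17)*1 = 6176/17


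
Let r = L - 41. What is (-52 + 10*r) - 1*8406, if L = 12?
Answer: -8748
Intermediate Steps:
r = -29 (r = 12 - 41 = -29)
(-52 + 10*r) - 1*8406 = (-52 + 10*(-29)) - 1*8406 = (-52 - 290) - 8406 = -342 - 8406 = -8748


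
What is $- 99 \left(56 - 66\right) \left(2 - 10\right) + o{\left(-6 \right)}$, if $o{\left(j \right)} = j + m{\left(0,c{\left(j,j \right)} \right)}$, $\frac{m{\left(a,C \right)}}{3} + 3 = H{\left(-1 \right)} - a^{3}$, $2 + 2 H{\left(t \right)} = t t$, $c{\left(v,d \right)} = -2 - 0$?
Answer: $- \frac{15873}{2} \approx -7936.5$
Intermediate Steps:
$c{\left(v,d \right)} = -2$ ($c{\left(v,d \right)} = -2 + 0 = -2$)
$H{\left(t \right)} = -1 + \frac{t^{2}}{2}$ ($H{\left(t \right)} = -1 + \frac{t t}{2} = -1 + \frac{t^{2}}{2}$)
$m{\left(a,C \right)} = - \frac{21}{2} - 3 a^{3}$ ($m{\left(a,C \right)} = -9 + 3 \left(\left(-1 + \frac{\left(-1\right)^{2}}{2}\right) - a^{3}\right) = -9 + 3 \left(\left(-1 + \frac{1}{2} \cdot 1\right) - a^{3}\right) = -9 + 3 \left(\left(-1 + \frac{1}{2}\right) - a^{3}\right) = -9 + 3 \left(- \frac{1}{2} - a^{3}\right) = -9 - \left(\frac{3}{2} + 3 a^{3}\right) = - \frac{21}{2} - 3 a^{3}$)
$o{\left(j \right)} = - \frac{21}{2} + j$ ($o{\left(j \right)} = j - \left(\frac{21}{2} + 3 \cdot 0^{3}\right) = j - \frac{21}{2} = - \frac{21}{2} + j$)
$- 99 \left(56 - 66\right) \left(2 - 10\right) + o{\left(-6 \right)} = - 99 \left(56 - 66\right) \left(2 - 10\right) - \frac{33}{2} = - 99 \left(\left(-10\right) \left(-8\right)\right) - \frac{33}{2} = \left(-99\right) 80 - \frac{33}{2} = -7920 - \frac{33}{2} = - \frac{15873}{2}$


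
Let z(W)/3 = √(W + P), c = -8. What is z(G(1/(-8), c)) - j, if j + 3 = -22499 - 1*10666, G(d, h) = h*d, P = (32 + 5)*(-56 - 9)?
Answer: 33168 + 6*I*√601 ≈ 33168.0 + 147.09*I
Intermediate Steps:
P = -2405 (P = 37*(-65) = -2405)
G(d, h) = d*h
z(W) = 3*√(-2405 + W) (z(W) = 3*√(W - 2405) = 3*√(-2405 + W))
j = -33168 (j = -3 + (-22499 - 1*10666) = -3 + (-22499 - 10666) = -3 - 33165 = -33168)
z(G(1/(-8), c)) - j = 3*√(-2405 - 8/(-8)) - 1*(-33168) = 3*√(-2405 - ⅛*(-8)) + 33168 = 3*√(-2405 + 1) + 33168 = 3*√(-2404) + 33168 = 3*(2*I*√601) + 33168 = 6*I*√601 + 33168 = 33168 + 6*I*√601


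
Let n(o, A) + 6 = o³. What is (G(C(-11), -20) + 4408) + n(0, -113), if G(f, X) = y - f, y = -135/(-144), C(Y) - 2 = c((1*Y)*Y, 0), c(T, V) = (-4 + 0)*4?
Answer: 70671/16 ≈ 4416.9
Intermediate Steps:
n(o, A) = -6 + o³
c(T, V) = -16 (c(T, V) = -4*4 = -16)
C(Y) = -14 (C(Y) = 2 - 16 = -14)
y = 15/16 (y = -135*(-1/144) = 15/16 ≈ 0.93750)
G(f, X) = 15/16 - f
(G(C(-11), -20) + 4408) + n(0, -113) = ((15/16 - 1*(-14)) + 4408) + (-6 + 0³) = ((15/16 + 14) + 4408) + (-6 + 0) = (239/16 + 4408) - 6 = 70767/16 - 6 = 70671/16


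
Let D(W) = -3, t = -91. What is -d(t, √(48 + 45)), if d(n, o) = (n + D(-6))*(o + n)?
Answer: -8554 + 94*√93 ≈ -7647.5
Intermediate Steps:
d(n, o) = (-3 + n)*(n + o) (d(n, o) = (n - 3)*(o + n) = (-3 + n)*(n + o))
-d(t, √(48 + 45)) = -((-91)² - 3*(-91) - 3*√(48 + 45) - 91*√(48 + 45)) = -(8281 + 273 - 3*√93 - 91*√93) = -(8554 - 94*√93) = -8554 + 94*√93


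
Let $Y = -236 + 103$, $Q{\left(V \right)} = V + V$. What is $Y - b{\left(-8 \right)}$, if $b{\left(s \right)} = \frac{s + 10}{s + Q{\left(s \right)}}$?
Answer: $- \frac{1595}{12} \approx -132.92$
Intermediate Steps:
$Q{\left(V \right)} = 2 V$
$Y = -133$
$b{\left(s \right)} = \frac{10 + s}{3 s}$ ($b{\left(s \right)} = \frac{s + 10}{s + 2 s} = \frac{10 + s}{3 s}$)
$Y - b{\left(-8 \right)} = -133 - \frac{10 - 8}{3 \left(-8\right)} = -133 - \frac{1}{3} \left(- \frac{1}{8}\right) 2 = -133 - - \frac{1}{12} = -133 + \frac{1}{12} = - \frac{1595}{12}$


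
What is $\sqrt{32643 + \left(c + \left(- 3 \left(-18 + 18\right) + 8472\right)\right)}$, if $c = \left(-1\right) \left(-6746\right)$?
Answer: $\sqrt{47861} \approx 218.77$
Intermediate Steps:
$c = 6746$
$\sqrt{32643 + \left(c + \left(- 3 \left(-18 + 18\right) + 8472\right)\right)} = \sqrt{32643 + \left(6746 + \left(- 3 \left(-18 + 18\right) + 8472\right)\right)} = \sqrt{32643 + \left(6746 + \left(\left(-3\right) 0 + 8472\right)\right)} = \sqrt{32643 + \left(6746 + \left(0 + 8472\right)\right)} = \sqrt{32643 + \left(6746 + 8472\right)} = \sqrt{32643 + 15218} = \sqrt{47861}$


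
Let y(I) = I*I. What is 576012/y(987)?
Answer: 192004/324723 ≈ 0.59129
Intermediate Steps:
y(I) = I²
576012/y(987) = 576012/(987²) = 576012/974169 = 576012*(1/974169) = 192004/324723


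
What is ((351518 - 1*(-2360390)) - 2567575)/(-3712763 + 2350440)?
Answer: -144333/1362323 ≈ -0.10595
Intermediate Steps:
((351518 - 1*(-2360390)) - 2567575)/(-3712763 + 2350440) = ((351518 + 2360390) - 2567575)/(-1362323) = (2711908 - 2567575)*(-1/1362323) = 144333*(-1/1362323) = -144333/1362323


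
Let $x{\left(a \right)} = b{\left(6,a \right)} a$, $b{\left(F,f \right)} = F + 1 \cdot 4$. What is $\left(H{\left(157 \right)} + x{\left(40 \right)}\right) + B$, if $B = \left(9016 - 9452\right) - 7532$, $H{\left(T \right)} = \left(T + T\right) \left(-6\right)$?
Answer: $-9452$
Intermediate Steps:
$b{\left(F,f \right)} = 4 + F$ ($b{\left(F,f \right)} = F + 4 = 4 + F$)
$H{\left(T \right)} = - 12 T$ ($H{\left(T \right)} = 2 T \left(-6\right) = - 12 T$)
$B = -7968$ ($B = -436 - 7532 = -7968$)
$x{\left(a \right)} = 10 a$ ($x{\left(a \right)} = \left(4 + 6\right) a = 10 a$)
$\left(H{\left(157 \right)} + x{\left(40 \right)}\right) + B = \left(\left(-12\right) 157 + 10 \cdot 40\right) - 7968 = \left(-1884 + 400\right) - 7968 = -1484 - 7968 = -9452$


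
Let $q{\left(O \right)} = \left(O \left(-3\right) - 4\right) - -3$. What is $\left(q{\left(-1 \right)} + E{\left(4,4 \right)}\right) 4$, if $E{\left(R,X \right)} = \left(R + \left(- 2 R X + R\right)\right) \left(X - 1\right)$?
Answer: $-280$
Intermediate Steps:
$E{\left(R,X \right)} = \left(-1 + X\right) \left(2 R - 2 R X\right)$ ($E{\left(R,X \right)} = \left(R - \left(- R + 2 R X\right)\right) \left(-1 + X\right) = \left(2 R - 2 R X\right) \left(-1 + X\right) = \left(-1 + X\right) \left(2 R - 2 R X\right)$)
$q{\left(O \right)} = -1 - 3 O$ ($q{\left(O \right)} = \left(- 3 O - 4\right) + 3 = \left(-4 - 3 O\right) + 3 = -1 - 3 O$)
$\left(q{\left(-1 \right)} + E{\left(4,4 \right)}\right) 4 = \left(\left(-1 - -3\right) + 2 \cdot 4 \left(-1 - 4^{2} + 2 \cdot 4\right)\right) 4 = \left(\left(-1 + 3\right) + 2 \cdot 4 \left(-1 - 16 + 8\right)\right) 4 = \left(2 + 2 \cdot 4 \left(-1 - 16 + 8\right)\right) 4 = \left(2 + 2 \cdot 4 \left(-9\right)\right) 4 = \left(2 - 72\right) 4 = \left(-70\right) 4 = -280$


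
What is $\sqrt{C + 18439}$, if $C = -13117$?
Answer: $\sqrt{5322} \approx 72.952$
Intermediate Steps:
$\sqrt{C + 18439} = \sqrt{-13117 + 18439} = \sqrt{5322}$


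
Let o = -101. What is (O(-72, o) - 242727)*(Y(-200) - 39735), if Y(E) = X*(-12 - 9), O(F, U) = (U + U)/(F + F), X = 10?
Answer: 232696175545/24 ≈ 9.6957e+9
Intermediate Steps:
O(F, U) = U/F (O(F, U) = (2*U)/((2*F)) = (2*U)*(1/(2*F)) = U/F)
Y(E) = -210 (Y(E) = 10*(-12 - 9) = 10*(-21) = -210)
(O(-72, o) - 242727)*(Y(-200) - 39735) = (-101/(-72) - 242727)*(-210 - 39735) = (-101*(-1/72) - 242727)*(-39945) = (101/72 - 242727)*(-39945) = -17476243/72*(-39945) = 232696175545/24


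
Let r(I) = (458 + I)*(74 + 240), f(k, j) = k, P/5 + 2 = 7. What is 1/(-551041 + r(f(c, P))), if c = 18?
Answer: -1/401577 ≈ -2.4902e-6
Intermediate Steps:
P = 25 (P = -10 + 5*7 = -10 + 35 = 25)
r(I) = 143812 + 314*I (r(I) = (458 + I)*314 = 143812 + 314*I)
1/(-551041 + r(f(c, P))) = 1/(-551041 + (143812 + 314*18)) = 1/(-551041 + (143812 + 5652)) = 1/(-551041 + 149464) = 1/(-401577) = -1/401577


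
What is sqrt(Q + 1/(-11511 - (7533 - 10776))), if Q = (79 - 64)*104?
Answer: sqrt(26660329293)/4134 ≈ 39.497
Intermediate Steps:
Q = 1560 (Q = 15*104 = 1560)
sqrt(Q + 1/(-11511 - (7533 - 10776))) = sqrt(1560 + 1/(-11511 - (7533 - 10776))) = sqrt(1560 + 1/(-11511 - 1*(-3243))) = sqrt(1560 + 1/(-11511 + 3243)) = sqrt(1560 + 1/(-8268)) = sqrt(1560 - 1/8268) = sqrt(12898079/8268) = sqrt(26660329293)/4134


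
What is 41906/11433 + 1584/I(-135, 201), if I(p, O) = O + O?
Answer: 5826014/766011 ≈ 7.6057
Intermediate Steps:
I(p, O) = 2*O
41906/11433 + 1584/I(-135, 201) = 41906/11433 + 1584/((2*201)) = 41906*(1/11433) + 1584/402 = 41906/11433 + 1584*(1/402) = 41906/11433 + 264/67 = 5826014/766011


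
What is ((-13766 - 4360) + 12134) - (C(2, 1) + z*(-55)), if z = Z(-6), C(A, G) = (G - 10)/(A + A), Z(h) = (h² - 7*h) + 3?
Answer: -6139/4 ≈ -1534.8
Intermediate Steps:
Z(h) = 3 + h² - 7*h
C(A, G) = (-10 + G)/(2*A) (C(A, G) = (-10 + G)/((2*A)) = (-10 + G)*(1/(2*A)) = (-10 + G)/(2*A))
z = 81 (z = 3 + (-6)² - 7*(-6) = 3 + 36 + 42 = 81)
((-13766 - 4360) + 12134) - (C(2, 1) + z*(-55)) = ((-13766 - 4360) + 12134) - ((½)*(-10 + 1)/2 + 81*(-55)) = (-18126 + 12134) - ((½)*(½)*(-9) - 4455) = -5992 - (-9/4 - 4455) = -5992 - 1*(-17829/4) = -5992 + 17829/4 = -6139/4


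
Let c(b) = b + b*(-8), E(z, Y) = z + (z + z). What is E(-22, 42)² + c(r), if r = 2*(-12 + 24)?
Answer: 4188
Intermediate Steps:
E(z, Y) = 3*z (E(z, Y) = z + 2*z = 3*z)
r = 24 (r = 2*12 = 24)
c(b) = -7*b (c(b) = b - 8*b = -7*b)
E(-22, 42)² + c(r) = (3*(-22))² - 7*24 = (-66)² - 168 = 4356 - 168 = 4188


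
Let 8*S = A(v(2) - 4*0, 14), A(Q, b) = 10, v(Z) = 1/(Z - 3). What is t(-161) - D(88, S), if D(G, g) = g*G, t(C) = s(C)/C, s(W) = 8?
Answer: -17718/161 ≈ -110.05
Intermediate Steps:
v(Z) = 1/(-3 + Z)
t(C) = 8/C
S = 5/4 (S = (1/8)*10 = 5/4 ≈ 1.2500)
D(G, g) = G*g
t(-161) - D(88, S) = 8/(-161) - 88*5/4 = 8*(-1/161) - 1*110 = -8/161 - 110 = -17718/161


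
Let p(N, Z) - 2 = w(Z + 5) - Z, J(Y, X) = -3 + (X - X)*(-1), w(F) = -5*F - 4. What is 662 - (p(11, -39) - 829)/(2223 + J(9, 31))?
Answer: 735131/1110 ≈ 662.28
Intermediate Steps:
w(F) = -4 - 5*F
J(Y, X) = -3 (J(Y, X) = -3 + 0*(-1) = -3 + 0 = -3)
p(N, Z) = -27 - 6*Z (p(N, Z) = 2 + ((-4 - 5*(Z + 5)) - Z) = 2 + ((-4 - 5*(5 + Z)) - Z) = 2 + ((-4 + (-25 - 5*Z)) - Z) = 2 + ((-29 - 5*Z) - Z) = 2 + (-29 - 6*Z) = -27 - 6*Z)
662 - (p(11, -39) - 829)/(2223 + J(9, 31)) = 662 - ((-27 - 6*(-39)) - 829)/(2223 - 3) = 662 - ((-27 + 234) - 829)/2220 = 662 - (207 - 829)/2220 = 662 - (-622)/2220 = 662 - 1*(-311/1110) = 662 + 311/1110 = 735131/1110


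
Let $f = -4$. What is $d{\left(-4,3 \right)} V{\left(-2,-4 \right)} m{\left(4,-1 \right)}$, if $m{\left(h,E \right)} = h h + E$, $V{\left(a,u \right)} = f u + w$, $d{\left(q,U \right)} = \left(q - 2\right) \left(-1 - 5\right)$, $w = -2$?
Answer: $7560$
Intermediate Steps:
$d{\left(q,U \right)} = 12 - 6 q$ ($d{\left(q,U \right)} = \left(-2 + q\right) \left(-6\right) = 12 - 6 q$)
$V{\left(a,u \right)} = -2 - 4 u$ ($V{\left(a,u \right)} = - 4 u - 2 = -2 - 4 u$)
$m{\left(h,E \right)} = E + h^{2}$ ($m{\left(h,E \right)} = h^{2} + E = E + h^{2}$)
$d{\left(-4,3 \right)} V{\left(-2,-4 \right)} m{\left(4,-1 \right)} = \left(12 - -24\right) \left(-2 - -16\right) \left(-1 + 4^{2}\right) = \left(12 + 24\right) \left(-2 + 16\right) \left(-1 + 16\right) = 36 \cdot 14 \cdot 15 = 504 \cdot 15 = 7560$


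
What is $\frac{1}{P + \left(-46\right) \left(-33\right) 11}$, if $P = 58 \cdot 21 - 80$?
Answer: $\frac{1}{17836} \approx 5.6066 \cdot 10^{-5}$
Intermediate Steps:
$P = 1138$ ($P = 1218 - 80 = 1138$)
$\frac{1}{P + \left(-46\right) \left(-33\right) 11} = \frac{1}{1138 + \left(-46\right) \left(-33\right) 11} = \frac{1}{1138 + 1518 \cdot 11} = \frac{1}{1138 + 16698} = \frac{1}{17836}$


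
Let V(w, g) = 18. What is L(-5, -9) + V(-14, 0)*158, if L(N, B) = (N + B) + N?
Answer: 2825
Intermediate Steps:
L(N, B) = B + 2*N (L(N, B) = (B + N) + N = B + 2*N)
L(-5, -9) + V(-14, 0)*158 = (-9 + 2*(-5)) + 18*158 = (-9 - 10) + 2844 = -19 + 2844 = 2825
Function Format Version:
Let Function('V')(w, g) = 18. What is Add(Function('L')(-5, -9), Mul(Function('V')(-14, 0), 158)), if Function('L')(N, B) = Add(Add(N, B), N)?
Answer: 2825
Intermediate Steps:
Function('L')(N, B) = Add(B, Mul(2, N)) (Function('L')(N, B) = Add(Add(B, N), N) = Add(B, Mul(2, N)))
Add(Function('L')(-5, -9), Mul(Function('V')(-14, 0), 158)) = Add(Add(-9, Mul(2, -5)), Mul(18, 158)) = Add(Add(-9, -10), 2844) = Add(-19, 2844) = 2825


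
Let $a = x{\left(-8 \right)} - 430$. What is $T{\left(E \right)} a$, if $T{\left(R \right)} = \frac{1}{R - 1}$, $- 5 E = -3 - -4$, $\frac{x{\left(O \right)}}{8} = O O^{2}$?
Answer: $\frac{11315}{3} \approx 3771.7$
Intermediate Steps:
$x{\left(O \right)} = 8 O^{3}$ ($x{\left(O \right)} = 8 O O^{2} = 8 O^{3}$)
$E = - \frac{1}{5}$ ($E = - \frac{-3 - -4}{5} = - \frac{-3 + 4}{5} = \left(- \frac{1}{5}\right) 1 = - \frac{1}{5} \approx -0.2$)
$T{\left(R \right)} = \frac{1}{-1 + R}$
$a = -4526$ ($a = 8 \left(-8\right)^{3} - 430 = 8 \left(-512\right) - 430 = -4096 - 430 = -4526$)
$T{\left(E \right)} a = \frac{1}{-1 - \frac{1}{5}} \left(-4526\right) = \frac{1}{- \frac{6}{5}} \left(-4526\right) = \left(- \frac{5}{6}\right) \left(-4526\right) = \frac{11315}{3}$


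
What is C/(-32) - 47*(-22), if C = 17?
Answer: 33071/32 ≈ 1033.5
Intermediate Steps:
C/(-32) - 47*(-22) = 17/(-32) - 47*(-22) = 17*(-1/32) + 1034 = -17/32 + 1034 = 33071/32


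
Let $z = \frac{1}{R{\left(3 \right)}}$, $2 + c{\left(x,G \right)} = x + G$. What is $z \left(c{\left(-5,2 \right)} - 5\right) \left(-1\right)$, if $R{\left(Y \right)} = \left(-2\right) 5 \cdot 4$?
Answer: $- \frac{1}{4} \approx -0.25$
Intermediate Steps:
$c{\left(x,G \right)} = -2 + G + x$ ($c{\left(x,G \right)} = -2 + \left(x + G\right) = -2 + \left(G + x\right) = -2 + G + x$)
$R{\left(Y \right)} = -40$ ($R{\left(Y \right)} = \left(-10\right) 4 = -40$)
$z = - \frac{1}{40}$ ($z = \frac{1}{-40} = - \frac{1}{40} \approx -0.025$)
$z \left(c{\left(-5,2 \right)} - 5\right) \left(-1\right) = - \frac{\left(\left(-2 + 2 - 5\right) - 5\right) \left(-1\right)}{40} = - \frac{\left(-5 - 5\right) \left(-1\right)}{40} = - \frac{\left(-10\right) \left(-1\right)}{40} = \left(- \frac{1}{40}\right) 10 = - \frac{1}{4}$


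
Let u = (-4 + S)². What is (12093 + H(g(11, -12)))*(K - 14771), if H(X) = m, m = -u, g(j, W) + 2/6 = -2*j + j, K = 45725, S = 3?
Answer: 374295768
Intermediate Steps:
g(j, W) = -⅓ - j (g(j, W) = -⅓ + (-2*j + j) = -⅓ - j)
u = 1 (u = (-4 + 3)² = (-1)² = 1)
m = -1 (m = -1*1 = -1)
H(X) = -1
(12093 + H(g(11, -12)))*(K - 14771) = (12093 - 1)*(45725 - 14771) = 12092*30954 = 374295768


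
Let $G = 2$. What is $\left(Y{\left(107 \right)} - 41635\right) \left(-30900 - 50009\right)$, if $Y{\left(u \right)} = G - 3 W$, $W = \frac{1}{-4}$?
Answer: $\frac{13473694861}{4} \approx 3.3684 \cdot 10^{9}$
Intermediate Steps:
$W = - \frac{1}{4} \approx -0.25$
$Y{\left(u \right)} = \frac{11}{4}$ ($Y{\left(u \right)} = 2 - - \frac{3}{4} = 2 + \frac{3}{4} = \frac{11}{4}$)
$\left(Y{\left(107 \right)} - 41635\right) \left(-30900 - 50009\right) = \left(\frac{11}{4} - 41635\right) \left(-30900 - 50009\right) = \left(- \frac{166529}{4}\right) \left(-80909\right) = \frac{13473694861}{4}$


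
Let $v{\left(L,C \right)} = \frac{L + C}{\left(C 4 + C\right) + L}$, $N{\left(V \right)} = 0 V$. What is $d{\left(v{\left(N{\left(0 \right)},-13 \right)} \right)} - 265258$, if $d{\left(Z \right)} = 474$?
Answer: $-264784$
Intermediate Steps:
$N{\left(V \right)} = 0$
$v{\left(L,C \right)} = \frac{C + L}{L + 5 C}$ ($v{\left(L,C \right)} = \frac{C + L}{\left(4 C + C\right) + L} = \frac{C + L}{5 C + L} = \frac{C + L}{L + 5 C}$)
$d{\left(v{\left(N{\left(0 \right)},-13 \right)} \right)} - 265258 = 474 - 265258 = -264784$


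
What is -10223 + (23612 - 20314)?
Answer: -6925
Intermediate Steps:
-10223 + (23612 - 20314) = -10223 + 3298 = -6925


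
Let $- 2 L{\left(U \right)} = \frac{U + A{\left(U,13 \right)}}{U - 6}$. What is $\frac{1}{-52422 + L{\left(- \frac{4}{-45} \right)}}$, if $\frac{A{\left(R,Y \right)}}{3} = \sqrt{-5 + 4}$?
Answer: $- \frac{593467280}{31110737290729} - \frac{14364 i}{155553686453645} \approx -1.9076 \cdot 10^{-5} - 9.2341 \cdot 10^{-11} i$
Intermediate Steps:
$A{\left(R,Y \right)} = 3 i$ ($A{\left(R,Y \right)} = 3 \sqrt{-5 + 4} = 3 \sqrt{-1} = 3 i$)
$L{\left(U \right)} = - \frac{U + 3 i}{2 \left(-6 + U\right)}$ ($L{\left(U \right)} = - \frac{\left(U + 3 i\right) \frac{1}{U - 6}}{2} = - \frac{\left(U + 3 i\right) \frac{1}{-6 + U}}{2} = - \frac{\frac{1}{-6 + U} \left(U + 3 i\right)}{2} = - \frac{U + 3 i}{2 \left(-6 + U\right)}$)
$\frac{1}{-52422 + L{\left(- \frac{4}{-45} \right)}} = \frac{1}{-52422 + \frac{- \frac{-4}{-45} - 3 i}{2 \left(-6 - \frac{4}{-45}\right)}} = \frac{1}{-52422 + \frac{- \frac{\left(-4\right) \left(-1\right)}{45} - 3 i}{2 \left(-6 - - \frac{4}{45}\right)}} = \frac{1}{-52422 + \frac{\left(-1\right) \frac{4}{45} - 3 i}{2 \left(-6 + \frac{4}{45}\right)}} = \frac{1}{-52422 + \frac{- \frac{4}{45} - 3 i}{2 \left(- \frac{266}{45}\right)}} = \frac{1}{-52422 + \frac{1}{2} \left(- \frac{45}{266}\right) \left(- \frac{4}{45} - 3 i\right)} = \frac{1}{-52422 + \left(\frac{1}{133} + \frac{135 i}{532}\right)} = \frac{1}{- \frac{6972125}{133} + \frac{135 i}{532}} = \frac{283024 \left(- \frac{6972125}{133} - \frac{135 i}{532}\right)}{777768432268225}$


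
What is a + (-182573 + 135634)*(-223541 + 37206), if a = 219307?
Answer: 8746597872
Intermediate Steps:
a + (-182573 + 135634)*(-223541 + 37206) = 219307 + (-182573 + 135634)*(-223541 + 37206) = 219307 - 46939*(-186335) = 219307 + 8746378565 = 8746597872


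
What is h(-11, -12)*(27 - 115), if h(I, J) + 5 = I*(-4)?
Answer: -3432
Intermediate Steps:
h(I, J) = -5 - 4*I (h(I, J) = -5 + I*(-4) = -5 - 4*I)
h(-11, -12)*(27 - 115) = (-5 - 4*(-11))*(27 - 115) = (-5 + 44)*(-88) = 39*(-88) = -3432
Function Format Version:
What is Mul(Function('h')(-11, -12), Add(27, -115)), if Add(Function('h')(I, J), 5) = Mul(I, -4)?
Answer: -3432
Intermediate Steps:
Function('h')(I, J) = Add(-5, Mul(-4, I)) (Function('h')(I, J) = Add(-5, Mul(I, -4)) = Add(-5, Mul(-4, I)))
Mul(Function('h')(-11, -12), Add(27, -115)) = Mul(Add(-5, Mul(-4, -11)), Add(27, -115)) = Mul(Add(-5, 44), -88) = Mul(39, -88) = -3432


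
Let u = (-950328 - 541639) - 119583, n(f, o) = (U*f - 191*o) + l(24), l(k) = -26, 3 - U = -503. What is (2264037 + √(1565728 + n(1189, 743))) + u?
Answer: 652487 + 3*√225047 ≈ 6.5391e+5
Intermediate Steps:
U = 506 (U = 3 - 1*(-503) = 3 + 503 = 506)
n(f, o) = -26 - 191*o + 506*f (n(f, o) = (506*f - 191*o) - 26 = (-191*o + 506*f) - 26 = -26 - 191*o + 506*f)
u = -1611550 (u = -1491967 - 119583 = -1611550)
(2264037 + √(1565728 + n(1189, 743))) + u = (2264037 + √(1565728 + (-26 - 191*743 + 506*1189))) - 1611550 = (2264037 + √(1565728 + (-26 - 141913 + 601634))) - 1611550 = (2264037 + √(1565728 + 459695)) - 1611550 = (2264037 + √2025423) - 1611550 = (2264037 + 3*√225047) - 1611550 = 652487 + 3*√225047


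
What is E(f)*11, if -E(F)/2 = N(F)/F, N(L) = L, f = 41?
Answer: -22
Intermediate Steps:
E(F) = -2 (E(F) = -2*F/F = -2*1 = -2)
E(f)*11 = -2*11 = -22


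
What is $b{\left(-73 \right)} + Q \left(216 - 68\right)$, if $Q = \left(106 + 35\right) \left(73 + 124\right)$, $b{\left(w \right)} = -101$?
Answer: $4110895$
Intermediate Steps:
$Q = 27777$ ($Q = 141 \cdot 197 = 27777$)
$b{\left(-73 \right)} + Q \left(216 - 68\right) = -101 + 27777 \left(216 - 68\right) = -101 + 27777 \cdot 148 = -101 + 4110996 = 4110895$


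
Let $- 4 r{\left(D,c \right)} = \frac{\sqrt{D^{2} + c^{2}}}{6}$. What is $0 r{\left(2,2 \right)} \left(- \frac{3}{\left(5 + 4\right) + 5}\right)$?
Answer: $0$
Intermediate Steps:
$r{\left(D,c \right)} = - \frac{\sqrt{D^{2} + c^{2}}}{24}$ ($r{\left(D,c \right)} = - \frac{\sqrt{D^{2} + c^{2}} \cdot \frac{1}{6}}{4} = - \frac{\frac{1}{6} \sqrt{D^{2} + c^{2}}}{4} = - \frac{\sqrt{D^{2} + c^{2}}}{24}$)
$0 r{\left(2,2 \right)} \left(- \frac{3}{\left(5 + 4\right) + 5}\right) = 0 \left(- \frac{\sqrt{2^{2} + 2^{2}}}{24}\right) \left(- \frac{3}{\left(5 + 4\right) + 5}\right) = 0 \left(- \frac{\sqrt{4 + 4}}{24}\right) \left(- \frac{3}{9 + 5}\right) = 0 \left(- \frac{\sqrt{8}}{24}\right) \left(- \frac{3}{14}\right) = 0 \left(- \frac{2 \sqrt{2}}{24}\right) \left(\left(-3\right) \frac{1}{14}\right) = 0 \left(- \frac{\sqrt{2}}{12}\right) \left(- \frac{3}{14}\right) = 0 \left(- \frac{3}{14}\right) = 0$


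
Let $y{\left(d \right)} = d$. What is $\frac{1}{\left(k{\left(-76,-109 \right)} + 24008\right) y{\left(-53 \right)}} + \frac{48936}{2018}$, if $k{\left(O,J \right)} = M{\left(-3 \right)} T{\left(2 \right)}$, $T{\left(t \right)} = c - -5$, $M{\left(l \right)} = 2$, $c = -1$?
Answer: $\frac{31144043855}{1284303632} \approx 24.25$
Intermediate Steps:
$T{\left(t \right)} = 4$ ($T{\left(t \right)} = -1 - -5 = -1 + 5 = 4$)
$k{\left(O,J \right)} = 8$ ($k{\left(O,J \right)} = 2 \cdot 4 = 8$)
$\frac{1}{\left(k{\left(-76,-109 \right)} + 24008\right) y{\left(-53 \right)}} + \frac{48936}{2018} = \frac{1}{\left(8 + 24008\right) \left(-53\right)} + \frac{48936}{2018} = \frac{1}{24016} \left(- \frac{1}{53}\right) + 48936 \cdot \frac{1}{2018} = \frac{1}{24016} \left(- \frac{1}{53}\right) + \frac{24468}{1009} = - \frac{1}{1272848} + \frac{24468}{1009} = \frac{31144043855}{1284303632}$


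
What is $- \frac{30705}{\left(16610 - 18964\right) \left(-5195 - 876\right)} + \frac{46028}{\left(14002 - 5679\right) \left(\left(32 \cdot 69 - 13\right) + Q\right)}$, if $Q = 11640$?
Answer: $- \frac{2877848671273}{1645605573081470} \approx -0.0017488$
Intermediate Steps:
$- \frac{30705}{\left(16610 - 18964\right) \left(-5195 - 876\right)} + \frac{46028}{\left(14002 - 5679\right) \left(\left(32 \cdot 69 - 13\right) + Q\right)} = - \frac{30705}{\left(16610 - 18964\right) \left(-5195 - 876\right)} + \frac{46028}{\left(14002 - 5679\right) \left(\left(32 \cdot 69 - 13\right) + 11640\right)} = - \frac{30705}{\left(-2354\right) \left(-6071\right)} + \frac{46028}{8323 \left(\left(2208 - 13\right) + 11640\right)} = - \frac{30705}{14291134} + \frac{46028}{8323 \left(2195 + 11640\right)} = \left(-30705\right) \frac{1}{14291134} + \frac{46028}{8323 \cdot 13835} = - \frac{30705}{14291134} + \frac{46028}{115148705} = - \frac{2877848671273}{1645605573081470}$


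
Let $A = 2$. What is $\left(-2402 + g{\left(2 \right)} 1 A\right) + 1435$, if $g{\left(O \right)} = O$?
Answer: $-963$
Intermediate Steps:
$\left(-2402 + g{\left(2 \right)} 1 A\right) + 1435 = \left(-2402 + 2 \cdot 1 \cdot 2\right) + 1435 = \left(-2402 + 2 \cdot 2\right) + 1435 = \left(-2402 + 4\right) + 1435 = -2398 + 1435 = -963$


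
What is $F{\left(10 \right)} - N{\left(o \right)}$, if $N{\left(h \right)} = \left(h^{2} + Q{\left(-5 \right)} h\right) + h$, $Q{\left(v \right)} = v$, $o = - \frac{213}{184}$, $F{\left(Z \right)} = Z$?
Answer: $\frac{136423}{33856} \approx 4.0295$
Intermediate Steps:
$o = - \frac{213}{184}$ ($o = \left(-213\right) \frac{1}{184} = - \frac{213}{184} \approx -1.1576$)
$N{\left(h \right)} = h^{2} - 4 h$ ($N{\left(h \right)} = \left(h^{2} - 5 h\right) + h = h^{2} - 4 h$)
$F{\left(10 \right)} - N{\left(o \right)} = 10 - - \frac{213 \left(-4 - \frac{213}{184}\right)}{184} = 10 - \left(- \frac{213}{184}\right) \left(- \frac{949}{184}\right) = 10 - \frac{202137}{33856} = \frac{136423}{33856}$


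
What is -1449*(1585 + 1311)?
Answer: -4196304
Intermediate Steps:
-1449*(1585 + 1311) = -1449*2896 = -4196304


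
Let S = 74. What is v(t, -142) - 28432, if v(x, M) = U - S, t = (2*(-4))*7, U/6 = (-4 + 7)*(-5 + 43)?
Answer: -27822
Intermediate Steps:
U = 684 (U = 6*((-4 + 7)*(-5 + 43)) = 6*(3*38) = 6*114 = 684)
t = -56 (t = -8*7 = -56)
v(x, M) = 610 (v(x, M) = 684 - 1*74 = 684 - 74 = 610)
v(t, -142) - 28432 = 610 - 28432 = -27822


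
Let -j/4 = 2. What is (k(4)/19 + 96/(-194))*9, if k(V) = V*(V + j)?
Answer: -22176/1843 ≈ -12.033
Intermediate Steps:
j = -8 (j = -4*2 = -8)
k(V) = V*(-8 + V) (k(V) = V*(V - 8) = V*(-8 + V))
(k(4)/19 + 96/(-194))*9 = ((4*(-8 + 4))/19 + 96/(-194))*9 = ((4*(-4))*(1/19) + 96*(-1/194))*9 = (-16*1/19 - 48/97)*9 = (-16/19 - 48/97)*9 = -2464/1843*9 = -22176/1843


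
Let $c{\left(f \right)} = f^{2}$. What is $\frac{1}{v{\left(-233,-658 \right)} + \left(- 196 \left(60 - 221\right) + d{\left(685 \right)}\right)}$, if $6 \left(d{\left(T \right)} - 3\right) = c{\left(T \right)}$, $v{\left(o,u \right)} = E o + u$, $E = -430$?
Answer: $\frac{6}{1255771} \approx 4.7779 \cdot 10^{-6}$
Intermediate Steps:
$v{\left(o,u \right)} = u - 430 o$ ($v{\left(o,u \right)} = - 430 o + u = u - 430 o$)
$d{\left(T \right)} = 3 + \frac{T^{2}}{6}$
$\frac{1}{v{\left(-233,-658 \right)} + \left(- 196 \left(60 - 221\right) + d{\left(685 \right)}\right)} = \frac{1}{\left(-658 - -100190\right) - \left(-3 - \frac{469225}{6} + 196 \left(60 - 221\right)\right)} = \frac{1}{\left(-658 + 100190\right) + \left(\left(-196\right) \left(-161\right) + \left(3 + \frac{1}{6} \cdot 469225\right)\right)} = \frac{1}{99532 + \left(31556 + \left(3 + \frac{469225}{6}\right)\right)} = \frac{1}{99532 + \left(31556 + \frac{469243}{6}\right)} = \frac{1}{99532 + \frac{658579}{6}} = \frac{1}{\frac{1255771}{6}} = \frac{6}{1255771}$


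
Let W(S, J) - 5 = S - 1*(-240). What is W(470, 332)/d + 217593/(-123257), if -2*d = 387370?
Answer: -8446525792/4774606409 ≈ -1.7691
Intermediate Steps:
W(S, J) = 245 + S (W(S, J) = 5 + (S - 1*(-240)) = 5 + (S + 240) = 5 + (240 + S) = 245 + S)
d = -193685 (d = -½*387370 = -193685)
W(470, 332)/d + 217593/(-123257) = (245 + 470)/(-193685) + 217593/(-123257) = 715*(-1/193685) + 217593*(-1/123257) = -143/38737 - 217593/123257 = -8446525792/4774606409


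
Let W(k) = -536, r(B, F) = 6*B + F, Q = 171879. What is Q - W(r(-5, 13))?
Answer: 172415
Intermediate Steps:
r(B, F) = F + 6*B
Q - W(r(-5, 13)) = 171879 - 1*(-536) = 171879 + 536 = 172415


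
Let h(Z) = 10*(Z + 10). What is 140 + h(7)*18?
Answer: 3200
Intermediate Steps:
h(Z) = 100 + 10*Z (h(Z) = 10*(10 + Z) = 100 + 10*Z)
140 + h(7)*18 = 140 + (100 + 10*7)*18 = 140 + (100 + 70)*18 = 140 + 170*18 = 140 + 3060 = 3200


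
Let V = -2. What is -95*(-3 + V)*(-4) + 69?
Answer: -1831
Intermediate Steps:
-95*(-3 + V)*(-4) + 69 = -95*(-3 - 2)*(-4) + 69 = -(-475)*(-4) + 69 = -95*20 + 69 = -1900 + 69 = -1831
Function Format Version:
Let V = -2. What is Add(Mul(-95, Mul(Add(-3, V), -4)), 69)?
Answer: -1831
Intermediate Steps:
Add(Mul(-95, Mul(Add(-3, V), -4)), 69) = Add(Mul(-95, Mul(Add(-3, -2), -4)), 69) = Add(Mul(-95, Mul(-5, -4)), 69) = Add(Mul(-95, 20), 69) = Add(-1900, 69) = -1831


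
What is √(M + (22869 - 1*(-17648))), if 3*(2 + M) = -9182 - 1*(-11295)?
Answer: √370974/3 ≈ 203.03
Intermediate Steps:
M = 2107/3 (M = -2 + (-9182 - 1*(-11295))/3 = -2 + (-9182 + 11295)/3 = -2 + (⅓)*2113 = -2 + 2113/3 = 2107/3 ≈ 702.33)
√(M + (22869 - 1*(-17648))) = √(2107/3 + (22869 - 1*(-17648))) = √(2107/3 + (22869 + 17648)) = √(2107/3 + 40517) = √(123658/3) = √370974/3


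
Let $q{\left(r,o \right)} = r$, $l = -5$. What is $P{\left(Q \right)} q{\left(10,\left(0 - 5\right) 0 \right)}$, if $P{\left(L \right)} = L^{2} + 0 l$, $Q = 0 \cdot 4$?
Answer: $0$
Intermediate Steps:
$Q = 0$
$P{\left(L \right)} = L^{2}$ ($P{\left(L \right)} = L^{2} + 0 \left(-5\right) = L^{2} + 0 = L^{2}$)
$P{\left(Q \right)} q{\left(10,\left(0 - 5\right) 0 \right)} = 0^{2} \cdot 10 = 0 \cdot 10 = 0$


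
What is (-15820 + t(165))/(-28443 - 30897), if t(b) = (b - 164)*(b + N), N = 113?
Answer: 7771/29670 ≈ 0.26191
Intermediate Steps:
t(b) = (-164 + b)*(113 + b) (t(b) = (b - 164)*(b + 113) = (-164 + b)*(113 + b))
(-15820 + t(165))/(-28443 - 30897) = (-15820 + (-18532 + 165**2 - 51*165))/(-28443 - 30897) = (-15820 + (-18532 + 27225 - 8415))/(-59340) = (-15820 + 278)*(-1/59340) = -15542*(-1/59340) = 7771/29670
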